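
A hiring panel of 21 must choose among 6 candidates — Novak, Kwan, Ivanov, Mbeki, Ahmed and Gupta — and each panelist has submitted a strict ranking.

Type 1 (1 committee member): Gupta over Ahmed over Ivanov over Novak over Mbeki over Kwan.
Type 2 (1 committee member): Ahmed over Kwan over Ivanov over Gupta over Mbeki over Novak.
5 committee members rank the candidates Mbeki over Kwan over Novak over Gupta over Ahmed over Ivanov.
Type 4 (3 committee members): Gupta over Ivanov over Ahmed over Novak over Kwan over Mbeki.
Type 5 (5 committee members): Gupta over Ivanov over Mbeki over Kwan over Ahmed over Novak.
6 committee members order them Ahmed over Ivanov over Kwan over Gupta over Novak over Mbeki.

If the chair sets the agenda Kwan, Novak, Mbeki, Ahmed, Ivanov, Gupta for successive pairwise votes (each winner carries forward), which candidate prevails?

Gupta

Round 1: Kwan vs Novak — 17–4, Kwan advances.
Round 2: Kwan vs Mbeki — 10–11, Mbeki advances.
Round 3: Mbeki vs Ahmed — 10–11, Ahmed advances.
Round 4: Ahmed vs Ivanov — 13–8, Ahmed advances.
Round 5: Ahmed vs Gupta — 7–14, Gupta advances.
The agenda winner is Gupta.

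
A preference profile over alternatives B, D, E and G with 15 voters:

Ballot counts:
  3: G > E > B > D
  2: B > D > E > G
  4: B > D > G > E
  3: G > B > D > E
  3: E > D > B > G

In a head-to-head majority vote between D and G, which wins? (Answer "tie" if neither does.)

Ballots ranking D above G: 2 + 4 + 3 = 9.
Ballots ranking G above D: 15 − 9 = 6.
D wins the head-to-head 9–6.

D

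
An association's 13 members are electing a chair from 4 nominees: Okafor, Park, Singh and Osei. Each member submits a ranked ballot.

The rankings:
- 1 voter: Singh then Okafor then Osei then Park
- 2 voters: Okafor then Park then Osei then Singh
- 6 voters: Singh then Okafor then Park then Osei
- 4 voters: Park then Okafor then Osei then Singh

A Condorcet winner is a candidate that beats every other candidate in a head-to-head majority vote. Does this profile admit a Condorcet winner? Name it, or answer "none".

Pairwise majorities:
Okafor vs Park: Okafor is ranked higher on 1+2+6 = 9 ballots, Park on 4. Okafor wins 9–4.
Okafor vs Singh: 2+4 = 6 for Okafor, 7 for Singh — Singh by 7–6.
Okafor vs Osei: Okafor is ranked higher on 1+2+6+4 = 13 ballots, Osei on 0. Okafor wins 13–0.
Park vs Singh: Park is ranked higher on 2+4 = 6 ballots, Singh on 7. Singh wins 7–6.
Park vs Osei: 12 to 1, Park.
Singh vs Osei: 7 to 6, Singh.
Singh wins every pairwise contest, so Singh is the Condorcet winner.

Singh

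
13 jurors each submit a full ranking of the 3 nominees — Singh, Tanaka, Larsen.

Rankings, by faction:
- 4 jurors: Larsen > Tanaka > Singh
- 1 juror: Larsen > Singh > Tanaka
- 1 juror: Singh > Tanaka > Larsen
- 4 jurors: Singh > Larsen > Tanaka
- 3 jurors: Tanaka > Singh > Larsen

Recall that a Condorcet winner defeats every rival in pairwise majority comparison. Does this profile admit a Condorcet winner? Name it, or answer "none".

Head-to-head results (13 jurors):
Singh vs Tanaka: 6 to 7, Tanaka.
Singh vs Larsen: 1+4+3 = 8 for Singh, 5 for Larsen — Singh by 8–5.
Tanaka vs Larsen: Tanaka is ranked higher on 1+3 = 4 ballots, Larsen on 9. Larsen wins 9–4.
Every nominee loses at least once (Singh loses to Tanaka; Tanaka loses to Larsen; Larsen loses to Singh). The majority relation contains the cycle Singh beats Larsen beats Tanaka beats Singh, so there is no Condorcet winner.

none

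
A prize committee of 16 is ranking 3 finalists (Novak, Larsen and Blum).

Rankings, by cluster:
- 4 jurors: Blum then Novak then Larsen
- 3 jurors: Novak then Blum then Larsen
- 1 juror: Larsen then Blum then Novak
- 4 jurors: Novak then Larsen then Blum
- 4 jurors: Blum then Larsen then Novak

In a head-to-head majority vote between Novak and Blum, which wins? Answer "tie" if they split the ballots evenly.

Blum

Ballots ranking Novak above Blum: 3 + 4 = 7.
Ballots ranking Blum above Novak: 16 − 7 = 9.
Blum wins the head-to-head 9–7.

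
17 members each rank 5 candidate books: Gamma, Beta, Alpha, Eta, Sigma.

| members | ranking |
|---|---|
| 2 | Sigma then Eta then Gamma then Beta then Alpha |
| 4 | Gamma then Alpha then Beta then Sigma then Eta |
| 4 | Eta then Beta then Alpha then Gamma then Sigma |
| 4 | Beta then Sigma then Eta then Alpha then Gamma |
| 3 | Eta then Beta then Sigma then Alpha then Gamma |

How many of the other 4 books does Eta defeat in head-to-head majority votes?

Eta against each rival (17 members):
Eta vs Gamma: Eta preferred on 2+4+4+3 = 13 ballots; Eta wins 13–4.
Eta vs Beta: 2+4+3 = 9 for Eta, 8 for Beta — Eta by 9–8.
Eta vs Alpha: Eta is ranked higher on 2+4+4+3 = 13 ballots, Alpha on 4. Eta wins 13–4.
Eta vs Sigma: 4+3 = 7 for Eta, 10 for Sigma — Sigma by 10–7.
Eta beats Gamma, Beta, Alpha; loses to Sigma — 3 pairwise wins.

3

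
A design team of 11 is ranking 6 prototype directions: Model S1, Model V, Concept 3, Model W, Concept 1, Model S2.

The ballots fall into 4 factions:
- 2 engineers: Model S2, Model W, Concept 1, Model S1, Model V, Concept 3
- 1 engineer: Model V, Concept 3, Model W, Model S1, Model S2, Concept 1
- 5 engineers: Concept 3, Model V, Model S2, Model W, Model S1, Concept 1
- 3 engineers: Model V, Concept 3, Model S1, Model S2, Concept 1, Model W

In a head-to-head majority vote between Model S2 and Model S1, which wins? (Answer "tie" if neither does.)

Ballots ranking Model S2 above Model S1: 2 + 5 = 7.
Ballots ranking Model S1 above Model S2: 11 − 7 = 4.
Model S2 wins the head-to-head 7–4.

Model S2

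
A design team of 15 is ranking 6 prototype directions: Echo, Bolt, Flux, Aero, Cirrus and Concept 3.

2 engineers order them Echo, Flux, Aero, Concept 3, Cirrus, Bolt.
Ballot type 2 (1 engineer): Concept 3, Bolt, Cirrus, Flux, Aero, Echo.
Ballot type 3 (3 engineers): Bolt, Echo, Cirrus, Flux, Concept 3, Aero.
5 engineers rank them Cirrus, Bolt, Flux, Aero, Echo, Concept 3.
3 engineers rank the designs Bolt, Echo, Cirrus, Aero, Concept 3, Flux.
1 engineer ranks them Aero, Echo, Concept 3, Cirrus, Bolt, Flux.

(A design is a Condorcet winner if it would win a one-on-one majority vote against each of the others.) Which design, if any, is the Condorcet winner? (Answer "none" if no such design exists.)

Head-to-head results (15 engineers):
Echo vs Bolt: 2+1 = 3 for Echo, 12 for Bolt — Bolt by 12–3.
Echo vs Flux: Echo is ranked higher on 2+3+3+1 = 9 ballots, Flux on 6. Echo wins 9–6.
Echo vs Aero: Echo wins 8–7.
Echo vs Cirrus: 2+3+3+1 = 9 for Echo, 6 for Cirrus — Echo by 9–6.
Echo vs Concept 3: Echo is ranked higher on 2+3+5+3+1 = 14 ballots, Concept 3 on 1. Echo wins 14–1.
Bolt vs Flux: Bolt preferred on 1+3+5+3+1 = 13 ballots; Bolt wins 13–2.
Bolt–Aero: Bolt 12–3.
Bolt–Cirrus: Cirrus 8–7.
Bolt–Concept 3: Bolt 11–4.
Flux vs Aero: Flux wins 11–4.
Flux vs Cirrus: 2 for Flux, 13 for Cirrus — Cirrus by 13–2.
Flux vs Concept 3: Flux preferred on 2+3+5 = 10 ballots; Flux wins 10–5.
Aero–Cirrus: Cirrus 12–3.
Aero vs Concept 3: Aero is ranked higher on 2+5+3+1 = 11 ballots, Concept 3 on 4. Aero wins 11–4.
Cirrus vs Concept 3: Cirrus wins 11–4.
Each design drops at least one matchup (Echo loses to Bolt; Bolt loses to Cirrus; Flux loses to Echo; Aero loses to Echo; Cirrus loses to Echo; Concept 3 loses to Echo); the cycle Echo beats Cirrus beats Bolt beats Echo rules out a Condorcet winner.

none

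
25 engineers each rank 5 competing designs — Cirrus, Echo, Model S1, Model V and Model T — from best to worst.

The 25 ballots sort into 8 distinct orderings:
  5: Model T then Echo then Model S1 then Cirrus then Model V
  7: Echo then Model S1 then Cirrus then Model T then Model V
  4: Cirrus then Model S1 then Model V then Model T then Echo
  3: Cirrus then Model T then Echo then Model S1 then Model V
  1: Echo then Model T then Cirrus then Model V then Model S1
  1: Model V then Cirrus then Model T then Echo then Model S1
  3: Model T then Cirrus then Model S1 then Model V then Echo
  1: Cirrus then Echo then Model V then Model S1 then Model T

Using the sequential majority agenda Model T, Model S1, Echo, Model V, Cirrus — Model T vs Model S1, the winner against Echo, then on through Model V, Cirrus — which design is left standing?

Round 1: Model T vs Model S1 — 13–12, Model T advances.
Round 2: Model T vs Echo — 16–9, Model T advances.
Round 3: Model T vs Model V — 19–6, Model T advances.
Round 4: Model T vs Cirrus — 9–16, Cirrus advances.
Cirrus survives the agenda.

Cirrus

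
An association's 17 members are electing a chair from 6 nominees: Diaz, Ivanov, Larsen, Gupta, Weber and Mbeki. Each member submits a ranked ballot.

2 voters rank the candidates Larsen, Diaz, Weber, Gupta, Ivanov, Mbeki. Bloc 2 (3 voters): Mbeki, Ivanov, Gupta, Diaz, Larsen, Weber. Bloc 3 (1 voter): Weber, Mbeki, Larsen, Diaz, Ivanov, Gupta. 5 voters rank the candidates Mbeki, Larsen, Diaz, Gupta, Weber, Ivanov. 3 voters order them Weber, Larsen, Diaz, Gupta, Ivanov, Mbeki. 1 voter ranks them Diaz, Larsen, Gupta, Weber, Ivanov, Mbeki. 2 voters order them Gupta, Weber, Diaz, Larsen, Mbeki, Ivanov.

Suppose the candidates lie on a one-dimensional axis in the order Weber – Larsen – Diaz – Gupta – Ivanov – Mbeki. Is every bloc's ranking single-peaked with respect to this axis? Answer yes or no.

Axis positions: Weber=1, Larsen=2, Diaz=3, Gupta=4, Ivanov=5, Mbeki=6.
Bloc 1 (peak Larsen at position 2): ranking walks positions 2-3-1-4-5-6, expanding outward from the peak — single-peaked.
Bloc 2 (peak Mbeki at position 6): ranking walks positions 6-5-4-3-2-1, expanding outward from the peak — single-peaked.
Bloc 3: ranking walks positions 1-6-2-3-5-4; Mbeki is ranked above Larsen even though Larsen lies between Mbeki and the peak Weber on the axis — preferences dip and rise again. Not single-peaked.
Bloc 4: ranking walks positions 6-2-3-4-1-5; Larsen is ranked above Ivanov even though Ivanov lies between Larsen and the peak Mbeki on the axis — preferences dip and rise again. Not single-peaked.
Bloc 5 (peak Weber at position 1): ranking walks positions 1-2-3-4-5-6, expanding outward from the peak — single-peaked.
Bloc 6 (peak Diaz at position 3): ranking walks positions 3-2-4-1-5-6, expanding outward from the peak — single-peaked.
Bloc 7: ranking walks positions 4-1-3-2-6-5; Weber is ranked above Diaz even though Diaz lies between Weber and the peak Gupta on the axis — preferences dip and rise again. Not single-peaked.
Bloc 3 violates single-peakedness, so the profile is not single-peaked on this axis.

no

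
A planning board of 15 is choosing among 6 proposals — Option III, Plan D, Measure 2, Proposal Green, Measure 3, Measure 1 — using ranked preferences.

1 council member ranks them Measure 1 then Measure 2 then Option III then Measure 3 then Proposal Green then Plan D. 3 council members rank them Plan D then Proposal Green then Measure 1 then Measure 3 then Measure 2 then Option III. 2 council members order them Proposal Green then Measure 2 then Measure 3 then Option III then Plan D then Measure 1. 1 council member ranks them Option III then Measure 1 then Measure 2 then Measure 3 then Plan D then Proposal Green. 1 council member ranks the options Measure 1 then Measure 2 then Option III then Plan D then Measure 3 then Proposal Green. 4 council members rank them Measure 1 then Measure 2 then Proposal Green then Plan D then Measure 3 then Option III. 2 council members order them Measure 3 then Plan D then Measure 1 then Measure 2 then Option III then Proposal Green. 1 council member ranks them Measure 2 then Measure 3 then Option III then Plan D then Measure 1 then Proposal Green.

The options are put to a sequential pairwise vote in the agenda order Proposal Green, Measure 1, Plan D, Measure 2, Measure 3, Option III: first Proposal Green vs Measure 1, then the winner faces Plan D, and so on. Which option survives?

Round 1: Proposal Green vs Measure 1 — 5–10, Measure 1 advances.
Round 2: Measure 1 vs Plan D — 7–8, Plan D advances.
Round 3: Plan D vs Measure 2 — 5–10, Measure 2 advances.
Round 4: Measure 2 vs Measure 3 — 10–5, Measure 2 advances.
Round 5: Measure 2 vs Option III — 14–1, Measure 2 advances.
The agenda winner is Measure 2.

Measure 2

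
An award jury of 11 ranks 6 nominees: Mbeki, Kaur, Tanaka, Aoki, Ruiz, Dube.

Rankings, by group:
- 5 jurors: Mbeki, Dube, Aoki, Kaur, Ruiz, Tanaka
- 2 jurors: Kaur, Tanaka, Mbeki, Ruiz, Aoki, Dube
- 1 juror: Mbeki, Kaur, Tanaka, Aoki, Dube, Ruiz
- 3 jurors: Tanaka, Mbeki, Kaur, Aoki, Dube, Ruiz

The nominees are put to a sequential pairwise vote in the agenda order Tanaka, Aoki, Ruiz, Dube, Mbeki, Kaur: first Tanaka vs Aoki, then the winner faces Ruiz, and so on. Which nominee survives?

Round 1: Tanaka vs Aoki — 6–5, Tanaka advances.
Round 2: Tanaka vs Ruiz — 6–5, Tanaka advances.
Round 3: Tanaka vs Dube — 6–5, Tanaka advances.
Round 4: Tanaka vs Mbeki — 5–6, Mbeki advances.
Round 5: Mbeki vs Kaur — 9–2, Mbeki advances.
The agenda winner is Mbeki.

Mbeki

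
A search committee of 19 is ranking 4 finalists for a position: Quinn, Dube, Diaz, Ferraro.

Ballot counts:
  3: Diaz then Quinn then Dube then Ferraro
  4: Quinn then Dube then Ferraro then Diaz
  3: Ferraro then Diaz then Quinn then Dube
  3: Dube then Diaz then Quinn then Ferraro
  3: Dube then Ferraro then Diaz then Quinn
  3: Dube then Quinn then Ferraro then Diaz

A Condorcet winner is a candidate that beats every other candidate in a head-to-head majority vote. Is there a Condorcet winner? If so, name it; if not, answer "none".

none

Head-to-head results (19 committee members):
Quinn vs Dube: Quinn is ranked higher on 3+4+3 = 10 ballots, Dube on 9. Quinn wins 10–9.
Quinn vs Diaz: Quinn preferred on 4+3 = 7 ballots; Diaz wins 12–7.
Quinn vs Ferraro: Quinn is ranked higher on 3+4+3+3 = 13 ballots, Ferraro on 6. Quinn wins 13–6.
Dube vs Diaz: 13 to 6, Dube.
Dube vs Ferraro: 3+4+3+3+3 = 16 for Dube, 3 for Ferraro — Dube by 16–3.
Diaz vs Ferraro: 3+3 = 6 for Diaz, 13 for Ferraro — Ferraro by 13–6.
Every candidate loses at least once (Quinn loses to Diaz; Dube loses to Quinn; Diaz loses to Dube; Ferraro loses to Quinn). The majority relation contains the cycle Quinn → Dube → Diaz → Quinn, so there is no Condorcet winner.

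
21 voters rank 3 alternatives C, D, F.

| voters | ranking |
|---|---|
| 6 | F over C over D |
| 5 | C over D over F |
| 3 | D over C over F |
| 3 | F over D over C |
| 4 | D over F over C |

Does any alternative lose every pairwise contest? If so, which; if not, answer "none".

none

Head-to-head results (21 voters):
C vs D: C, 11–10.
C vs F: 8 to 13, F.
D–F: D 12–9.
No alternative is winless: C beats D; D beats F; F beats C. There is no Condorcet loser.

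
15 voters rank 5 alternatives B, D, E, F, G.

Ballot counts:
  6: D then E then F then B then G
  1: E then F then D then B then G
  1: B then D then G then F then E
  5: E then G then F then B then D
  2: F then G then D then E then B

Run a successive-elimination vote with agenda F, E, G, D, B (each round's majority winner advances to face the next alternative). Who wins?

D

Round 1: F vs E — 3–12, E advances.
Round 2: E vs G — 12–3, E advances.
Round 3: E vs D — 6–9, D advances.
Round 4: D vs B — 9–6, D advances.
The agenda winner is D.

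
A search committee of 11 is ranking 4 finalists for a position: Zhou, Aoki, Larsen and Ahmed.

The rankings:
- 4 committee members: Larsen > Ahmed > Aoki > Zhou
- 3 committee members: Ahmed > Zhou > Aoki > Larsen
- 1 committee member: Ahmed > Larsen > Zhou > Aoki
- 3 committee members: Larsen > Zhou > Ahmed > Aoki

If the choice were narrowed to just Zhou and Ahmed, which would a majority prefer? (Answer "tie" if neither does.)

Ahmed

Ballots ranking Zhou above Ahmed: 3.
Ballots ranking Ahmed above Zhou: 11 − 3 = 8.
Ahmed wins the head-to-head 8–3.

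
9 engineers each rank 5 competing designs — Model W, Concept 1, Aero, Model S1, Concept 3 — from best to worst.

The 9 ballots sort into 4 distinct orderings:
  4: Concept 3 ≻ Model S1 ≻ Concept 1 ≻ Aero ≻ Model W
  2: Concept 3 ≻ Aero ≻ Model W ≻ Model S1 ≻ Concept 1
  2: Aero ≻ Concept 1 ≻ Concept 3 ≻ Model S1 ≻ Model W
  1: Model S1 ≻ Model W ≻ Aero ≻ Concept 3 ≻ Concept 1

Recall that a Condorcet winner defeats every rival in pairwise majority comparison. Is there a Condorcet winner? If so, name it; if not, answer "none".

Concept 3

Head-to-head results (9 engineers):
Model W vs Concept 1: Concept 1, 6–3.
Model W vs Aero: Aero, 8–1.
Model W vs Model S1: Model W preferred on 2 ballots; Model S1 wins 7–2.
Model W vs Concept 3: Model W preferred on 1 ballot; Concept 3 wins 8–1.
Concept 1 vs Aero: Concept 1 preferred on 4 ballots; Aero wins 5–4.
Concept 1 vs Model S1: Concept 1 is ranked higher on 2 ballots, Model S1 on 7. Model S1 wins 7–2.
Concept 1–Concept 3: Concept 3 7–2.
Aero vs Model S1: Aero preferred on 2+2 = 4 ballots; Model S1 wins 5–4.
Aero vs Concept 3: Aero is ranked higher on 2+1 = 3 ballots, Concept 3 on 6. Concept 3 wins 6–3.
Model S1 vs Concept 3: Concept 3 wins 8–1.
Concept 3 beats each of Model W, Concept 1, Aero, Model S1 — Concept 3 is the Condorcet winner.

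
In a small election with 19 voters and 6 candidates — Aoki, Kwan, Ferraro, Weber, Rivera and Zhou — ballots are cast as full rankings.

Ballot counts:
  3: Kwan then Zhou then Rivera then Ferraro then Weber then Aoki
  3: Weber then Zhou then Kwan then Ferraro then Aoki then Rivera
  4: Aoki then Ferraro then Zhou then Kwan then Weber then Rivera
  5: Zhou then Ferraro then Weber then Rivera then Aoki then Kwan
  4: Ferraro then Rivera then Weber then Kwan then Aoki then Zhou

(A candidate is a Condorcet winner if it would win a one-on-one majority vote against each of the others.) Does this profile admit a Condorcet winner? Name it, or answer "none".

Zhou

Pairwise majorities:
Aoki vs Kwan: 9 to 10, Kwan.
Aoki vs Ferraro: Aoki is ranked higher on 4 ballots, Ferraro on 15. Ferraro wins 15–4.
Aoki vs Weber: 4 for Aoki, 15 for Weber — Weber by 15–4.
Aoki vs Rivera: Aoki is ranked higher on 3+4 = 7 ballots, Rivera on 12. Rivera wins 12–7.
Aoki vs Zhou: Aoki is ranked higher on 4+4 = 8 ballots, Zhou on 11. Zhou wins 11–8.
Kwan vs Ferraro: Kwan preferred on 3+3 = 6 ballots; Ferraro wins 13–6.
Kwan vs Weber: Kwan preferred on 3+4 = 7 ballots; Weber wins 12–7.
Kwan vs Rivera: Kwan preferred on 3+3+4 = 10 ballots; Kwan wins 10–9.
Kwan vs Zhou: 7 to 12, Zhou.
Ferraro vs Weber: 3+4+5+4 = 16 for Ferraro, 3 for Weber — Ferraro by 16–3.
Ferraro vs Rivera: 3+4+5+4 = 16 for Ferraro, 3 for Rivera — Ferraro by 16–3.
Ferraro vs Zhou: Ferraro preferred on 4+4 = 8 ballots; Zhou wins 11–8.
Weber vs Rivera: Weber is ranked higher on 3+4+5 = 12 ballots, Rivera on 7. Weber wins 12–7.
Weber vs Zhou: Weber preferred on 3+4 = 7 ballots; Zhou wins 12–7.
Rivera vs Zhou: Rivera is ranked higher on 4 ballots, Zhou on 15. Zhou wins 15–4.
Zhou wins every pairwise contest, so Zhou is the Condorcet winner.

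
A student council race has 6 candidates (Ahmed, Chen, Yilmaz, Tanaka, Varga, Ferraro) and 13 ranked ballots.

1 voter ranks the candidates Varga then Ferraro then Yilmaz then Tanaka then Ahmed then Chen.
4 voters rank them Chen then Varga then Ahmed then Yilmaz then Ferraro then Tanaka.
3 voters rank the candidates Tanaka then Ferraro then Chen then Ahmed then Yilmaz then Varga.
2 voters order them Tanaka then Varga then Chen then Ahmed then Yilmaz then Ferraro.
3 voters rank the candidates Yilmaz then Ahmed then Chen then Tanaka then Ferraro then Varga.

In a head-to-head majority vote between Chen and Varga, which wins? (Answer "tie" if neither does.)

Chen

Ballots ranking Chen above Varga: 4 + 3 + 3 = 10.
Ballots ranking Varga above Chen: 13 − 10 = 3.
Chen wins the head-to-head 10–3.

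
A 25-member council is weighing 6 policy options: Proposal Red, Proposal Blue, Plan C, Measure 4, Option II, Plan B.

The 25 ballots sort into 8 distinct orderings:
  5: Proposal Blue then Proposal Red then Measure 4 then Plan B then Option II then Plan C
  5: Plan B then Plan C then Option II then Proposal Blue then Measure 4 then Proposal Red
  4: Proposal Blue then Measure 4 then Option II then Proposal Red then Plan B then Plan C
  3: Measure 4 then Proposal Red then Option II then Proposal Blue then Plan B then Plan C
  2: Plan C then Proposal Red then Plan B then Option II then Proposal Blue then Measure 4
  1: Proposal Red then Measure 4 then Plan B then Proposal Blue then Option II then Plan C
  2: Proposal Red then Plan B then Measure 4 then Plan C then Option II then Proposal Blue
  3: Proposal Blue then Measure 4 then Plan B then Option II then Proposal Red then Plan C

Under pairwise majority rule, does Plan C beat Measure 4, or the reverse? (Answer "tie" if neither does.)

Ballots ranking Plan C above Measure 4: 5 + 2 = 7.
Ballots ranking Measure 4 above Plan C: 25 − 7 = 18.
Measure 4 wins the head-to-head 18–7.

Measure 4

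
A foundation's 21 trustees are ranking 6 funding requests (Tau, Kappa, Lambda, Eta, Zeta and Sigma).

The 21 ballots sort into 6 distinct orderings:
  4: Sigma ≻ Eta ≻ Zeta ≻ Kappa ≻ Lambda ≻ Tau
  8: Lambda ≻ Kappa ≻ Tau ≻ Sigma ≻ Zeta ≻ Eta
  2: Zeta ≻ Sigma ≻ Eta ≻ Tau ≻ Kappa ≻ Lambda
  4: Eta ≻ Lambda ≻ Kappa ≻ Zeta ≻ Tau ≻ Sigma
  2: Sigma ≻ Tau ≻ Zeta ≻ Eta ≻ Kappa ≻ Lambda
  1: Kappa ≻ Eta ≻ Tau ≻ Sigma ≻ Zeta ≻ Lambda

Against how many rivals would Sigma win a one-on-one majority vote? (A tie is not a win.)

Sigma against each rival (21 reviewers):
Sigma vs Tau: 4+2+2 = 8 for Sigma, 13 for Tau — Tau by 13–8.
Sigma vs Kappa: Kappa, 13–8.
Sigma vs Lambda: Sigma preferred on 4+2+2+1 = 9 ballots; Lambda wins 12–9.
Sigma vs Eta: Sigma wins 16–5.
Sigma vs Zeta: Sigma wins 15–6.
Sigma beats Eta, Zeta; loses to Tau, Kappa, Lambda — 2 pairwise wins.

2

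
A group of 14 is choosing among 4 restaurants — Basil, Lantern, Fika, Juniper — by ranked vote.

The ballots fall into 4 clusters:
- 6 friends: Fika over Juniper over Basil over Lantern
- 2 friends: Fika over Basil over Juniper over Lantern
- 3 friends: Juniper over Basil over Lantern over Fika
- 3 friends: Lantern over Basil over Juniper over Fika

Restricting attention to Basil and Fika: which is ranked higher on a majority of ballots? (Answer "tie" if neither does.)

Fika

Ballots ranking Basil above Fika: 3 + 3 = 6.
Ballots ranking Fika above Basil: 14 − 6 = 8.
Fika wins the head-to-head 8–6.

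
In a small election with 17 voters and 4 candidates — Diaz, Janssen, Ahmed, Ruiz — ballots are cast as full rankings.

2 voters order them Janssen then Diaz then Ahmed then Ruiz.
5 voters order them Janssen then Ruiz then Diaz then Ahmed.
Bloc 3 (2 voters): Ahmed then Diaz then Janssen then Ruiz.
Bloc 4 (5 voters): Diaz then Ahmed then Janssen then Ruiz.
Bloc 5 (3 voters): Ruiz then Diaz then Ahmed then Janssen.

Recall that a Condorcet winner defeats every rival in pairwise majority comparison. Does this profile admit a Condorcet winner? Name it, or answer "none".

Head-to-head results (17 voters):
Diaz vs Janssen: Diaz, 10–7.
Diaz vs Ahmed: Diaz wins 15–2.
Diaz–Ruiz: Diaz 9–8.
Janssen vs Ahmed: Ahmed wins 10–7.
Janssen–Ruiz: Janssen 14–3.
Ahmed–Ruiz: Ahmed 9–8.
Diaz wins every pairwise contest, so Diaz is the Condorcet winner.

Diaz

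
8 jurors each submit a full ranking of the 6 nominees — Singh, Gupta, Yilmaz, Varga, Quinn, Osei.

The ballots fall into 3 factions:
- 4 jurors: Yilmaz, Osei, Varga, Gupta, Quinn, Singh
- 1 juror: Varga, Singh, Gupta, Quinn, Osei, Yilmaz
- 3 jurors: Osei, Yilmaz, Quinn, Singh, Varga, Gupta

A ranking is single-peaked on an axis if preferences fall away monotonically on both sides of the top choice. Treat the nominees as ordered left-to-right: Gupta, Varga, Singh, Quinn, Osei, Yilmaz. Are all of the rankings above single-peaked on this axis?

no

Axis positions: Gupta=1, Varga=2, Singh=3, Quinn=4, Osei=5, Yilmaz=6.
Faction 1: ranking walks positions 6-5-2-1-4-3; Varga is ranked above Quinn even though Quinn lies between Varga and the peak Yilmaz on the axis — preferences dip and rise again. Not single-peaked.
Faction 2 (peak Varga at position 2): ranking walks positions 2-3-1-4-5-6, expanding outward from the peak — single-peaked.
Faction 3 (peak Osei at position 5): ranking walks positions 5-6-4-3-2-1, expanding outward from the peak — single-peaked.
Faction 1 violates single-peakedness, so the profile is not single-peaked on this axis.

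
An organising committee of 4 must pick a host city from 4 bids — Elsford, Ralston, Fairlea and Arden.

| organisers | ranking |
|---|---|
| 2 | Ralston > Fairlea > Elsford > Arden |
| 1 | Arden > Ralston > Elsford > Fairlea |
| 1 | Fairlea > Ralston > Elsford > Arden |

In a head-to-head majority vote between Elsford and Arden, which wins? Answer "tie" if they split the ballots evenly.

Elsford

Ballots ranking Elsford above Arden: 2 + 1 = 3.
Ballots ranking Arden above Elsford: 4 − 3 = 1.
Elsford wins the head-to-head 3–1.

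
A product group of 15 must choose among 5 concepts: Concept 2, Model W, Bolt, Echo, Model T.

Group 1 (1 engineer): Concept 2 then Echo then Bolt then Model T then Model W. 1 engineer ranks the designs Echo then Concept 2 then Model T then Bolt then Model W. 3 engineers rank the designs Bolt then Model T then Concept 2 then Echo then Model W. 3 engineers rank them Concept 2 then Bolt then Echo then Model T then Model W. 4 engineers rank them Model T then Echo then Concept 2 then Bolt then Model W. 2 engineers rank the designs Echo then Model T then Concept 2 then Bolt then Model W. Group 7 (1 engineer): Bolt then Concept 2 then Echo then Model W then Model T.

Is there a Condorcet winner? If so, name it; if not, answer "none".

Head-to-head results (15 engineers):
Concept 2 vs Model W: Concept 2 wins 15–0.
Concept 2 vs Bolt: Concept 2, 11–4.
Concept 2 vs Echo: Concept 2 preferred on 1+3+3+1 = 8 ballots; Concept 2 wins 8–7.
Concept 2 vs Model T: Model T, 9–6.
Model W vs Bolt: 0 to 15, Bolt.
Model W–Echo: Echo 15–0.
Model W vs Model T: Model T, 14–1.
Bolt vs Echo: 7 to 8, Echo.
Bolt vs Model T: 8 to 7, Bolt.
Echo vs Model T: Echo, 8–7.
Every design loses at least once (Concept 2 loses to Model T; Model W loses to Concept 2; Bolt loses to Concept 2; Echo loses to Concept 2; Model T loses to Bolt). The majority relation contains the cycle Concept 2 > Bolt > Model T > Concept 2, so there is no Condorcet winner.

none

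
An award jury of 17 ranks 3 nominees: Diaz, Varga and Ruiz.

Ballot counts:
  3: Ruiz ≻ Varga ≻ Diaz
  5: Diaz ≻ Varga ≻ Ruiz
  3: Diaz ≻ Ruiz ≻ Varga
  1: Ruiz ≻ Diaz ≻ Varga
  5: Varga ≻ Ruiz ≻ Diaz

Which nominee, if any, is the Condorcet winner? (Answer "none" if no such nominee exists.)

Pairwise majorities:
Diaz–Varga: Diaz 9–8.
Diaz vs Ruiz: Ruiz wins 9–8.
Varga vs Ruiz: Varga, 10–7.
No nominee is unbeaten: Diaz loses to Ruiz; Varga loses to Diaz; Ruiz loses to Varga. In particular Diaz → Varga → Ruiz → Diaz is a majority cycle — no Condorcet winner exists.

none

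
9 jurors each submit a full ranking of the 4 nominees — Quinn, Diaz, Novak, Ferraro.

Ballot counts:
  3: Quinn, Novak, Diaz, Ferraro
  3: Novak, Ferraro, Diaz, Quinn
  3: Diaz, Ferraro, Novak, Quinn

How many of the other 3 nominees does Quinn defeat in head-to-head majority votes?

0

Quinn against each rival (9 jurors):
Quinn vs Diaz: Quinn preferred on 3 ballots; Diaz wins 6–3.
Quinn vs Novak: Quinn preferred on 3 ballots; Novak wins 6–3.
Quinn vs Ferraro: Ferraro, 6–3.
Quinn beats no one; loses to Diaz, Novak, Ferraro — 0 pairwise wins.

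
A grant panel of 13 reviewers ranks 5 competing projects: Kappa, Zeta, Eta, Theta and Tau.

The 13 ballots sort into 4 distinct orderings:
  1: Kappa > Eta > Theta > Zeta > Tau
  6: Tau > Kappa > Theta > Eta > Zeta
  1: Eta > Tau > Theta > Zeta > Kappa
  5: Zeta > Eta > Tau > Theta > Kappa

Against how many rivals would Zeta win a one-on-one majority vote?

Zeta against each rival (13 reviewers):
Zeta vs Kappa: Kappa wins 7–6.
Zeta vs Eta: Zeta is ranked higher on 5 ballots, Eta on 8. Eta wins 8–5.
Zeta vs Theta: Theta wins 8–5.
Zeta vs Tau: Zeta preferred on 1+5 = 6 ballots; Tau wins 7–6.
Zeta beats no one; loses to Kappa, Eta, Theta, Tau — 0 pairwise wins.

0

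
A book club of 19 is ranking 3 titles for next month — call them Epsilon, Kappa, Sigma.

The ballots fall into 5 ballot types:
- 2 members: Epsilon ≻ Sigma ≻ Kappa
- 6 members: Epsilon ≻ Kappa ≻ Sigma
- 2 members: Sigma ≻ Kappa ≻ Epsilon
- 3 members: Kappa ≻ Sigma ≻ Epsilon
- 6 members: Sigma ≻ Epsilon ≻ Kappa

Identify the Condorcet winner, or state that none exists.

Check each pair by majority over 19 ballots:
Epsilon vs Kappa: Epsilon wins 14–5.
Epsilon–Sigma: Sigma 11–8.
Kappa–Sigma: Sigma 10–9.
Only Sigma has no losses; Sigma is the Condorcet winner.

Sigma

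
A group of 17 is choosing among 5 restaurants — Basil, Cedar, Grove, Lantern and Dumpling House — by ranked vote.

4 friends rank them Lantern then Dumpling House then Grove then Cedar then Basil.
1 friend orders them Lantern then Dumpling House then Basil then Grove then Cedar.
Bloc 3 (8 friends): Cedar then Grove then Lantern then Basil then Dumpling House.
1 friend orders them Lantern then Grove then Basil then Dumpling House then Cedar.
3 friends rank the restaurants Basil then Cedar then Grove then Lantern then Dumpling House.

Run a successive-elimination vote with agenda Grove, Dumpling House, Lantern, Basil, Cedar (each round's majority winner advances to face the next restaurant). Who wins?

Round 1: Grove vs Dumpling House — 12–5, Grove advances.
Round 2: Grove vs Lantern — 11–6, Grove advances.
Round 3: Grove vs Basil — 13–4, Grove advances.
Round 4: Grove vs Cedar — 6–11, Cedar advances.
The agenda winner is Cedar.

Cedar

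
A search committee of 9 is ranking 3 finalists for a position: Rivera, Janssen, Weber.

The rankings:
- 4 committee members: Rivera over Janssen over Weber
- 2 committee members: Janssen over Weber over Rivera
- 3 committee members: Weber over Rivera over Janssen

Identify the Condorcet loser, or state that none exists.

none

Pairwise majorities:
Rivera vs Janssen: 4+3 = 7 for Rivera, 2 for Janssen — Rivera by 7–2.
Rivera vs Weber: 4 to 5, Weber.
Janssen vs Weber: Janssen preferred on 4+2 = 6 ballots; Janssen wins 6–3.
Every candidate wins at least one matchup (Rivera beats Janssen; Janssen beats Weber; Weber beats Rivera), so there is no Condorcet loser.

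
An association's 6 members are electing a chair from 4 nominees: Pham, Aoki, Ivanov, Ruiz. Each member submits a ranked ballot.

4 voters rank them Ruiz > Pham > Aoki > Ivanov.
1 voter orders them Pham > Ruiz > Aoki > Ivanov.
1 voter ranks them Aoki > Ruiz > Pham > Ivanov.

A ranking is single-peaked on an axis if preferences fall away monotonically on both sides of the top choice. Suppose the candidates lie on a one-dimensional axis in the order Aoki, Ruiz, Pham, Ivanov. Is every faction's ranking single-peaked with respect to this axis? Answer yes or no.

Axis positions: Aoki=1, Ruiz=2, Pham=3, Ivanov=4.
Faction 1 (peak Ruiz at position 2): ranking walks positions 2-3-1-4, expanding outward from the peak — single-peaked.
Faction 2 (peak Pham at position 3): ranking walks positions 3-2-1-4, expanding outward from the peak — single-peaked.
Faction 3 (peak Aoki at position 1): ranking walks positions 1-2-3-4, expanding outward from the peak — single-peaked.
Every ranking is single-peaked on this axis.

yes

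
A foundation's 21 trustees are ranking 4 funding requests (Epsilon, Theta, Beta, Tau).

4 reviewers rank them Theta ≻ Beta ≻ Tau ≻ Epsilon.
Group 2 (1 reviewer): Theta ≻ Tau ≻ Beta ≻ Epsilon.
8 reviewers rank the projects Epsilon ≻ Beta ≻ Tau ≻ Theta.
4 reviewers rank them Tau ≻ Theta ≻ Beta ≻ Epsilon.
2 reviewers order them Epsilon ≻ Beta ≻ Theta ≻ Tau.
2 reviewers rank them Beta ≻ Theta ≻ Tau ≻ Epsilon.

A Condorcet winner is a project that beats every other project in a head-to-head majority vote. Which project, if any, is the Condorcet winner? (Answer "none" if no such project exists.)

Check each pair by majority over 21 ballots:
Epsilon–Theta: Theta 11–10.
Epsilon vs Beta: Beta wins 11–10.
Epsilon–Tau: Tau 11–10.
Theta vs Beta: Beta, 12–9.
Theta vs Tau: Tau, 12–9.
Beta vs Tau: Beta, 16–5.
Beta defeats every rival head-to-head and is the Condorcet winner.

Beta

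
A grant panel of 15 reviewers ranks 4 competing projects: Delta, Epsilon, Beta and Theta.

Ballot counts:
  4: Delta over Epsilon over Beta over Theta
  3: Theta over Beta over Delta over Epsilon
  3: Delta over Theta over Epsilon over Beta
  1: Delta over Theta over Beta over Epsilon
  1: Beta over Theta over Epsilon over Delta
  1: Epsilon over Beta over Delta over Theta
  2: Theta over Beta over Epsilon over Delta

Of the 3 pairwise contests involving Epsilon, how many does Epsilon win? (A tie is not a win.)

1

Epsilon against each rival (15 reviewers):
Epsilon vs Delta: 1+1+2 = 4 for Epsilon, 11 for Delta — Delta by 11–4.
Epsilon vs Beta: Epsilon is ranked higher on 4+3+1 = 8 ballots, Beta on 7. Epsilon wins 8–7.
Epsilon vs Theta: Theta wins 10–5.
Epsilon beats Beta; loses to Delta, Theta — 1 pairwise win.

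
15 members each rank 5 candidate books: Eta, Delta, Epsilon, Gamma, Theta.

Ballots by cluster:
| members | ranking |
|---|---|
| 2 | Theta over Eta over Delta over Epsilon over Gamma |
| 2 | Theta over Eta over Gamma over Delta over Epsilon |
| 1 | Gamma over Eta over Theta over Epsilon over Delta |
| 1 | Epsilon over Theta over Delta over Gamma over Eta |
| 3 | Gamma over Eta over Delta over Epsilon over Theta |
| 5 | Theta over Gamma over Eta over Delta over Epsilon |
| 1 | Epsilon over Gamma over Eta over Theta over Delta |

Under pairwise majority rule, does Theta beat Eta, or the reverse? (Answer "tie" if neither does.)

Theta

Ballots ranking Theta above Eta: 2 + 2 + 1 + 5 = 10.
Ballots ranking Eta above Theta: 15 − 10 = 5.
Theta wins the head-to-head 10–5.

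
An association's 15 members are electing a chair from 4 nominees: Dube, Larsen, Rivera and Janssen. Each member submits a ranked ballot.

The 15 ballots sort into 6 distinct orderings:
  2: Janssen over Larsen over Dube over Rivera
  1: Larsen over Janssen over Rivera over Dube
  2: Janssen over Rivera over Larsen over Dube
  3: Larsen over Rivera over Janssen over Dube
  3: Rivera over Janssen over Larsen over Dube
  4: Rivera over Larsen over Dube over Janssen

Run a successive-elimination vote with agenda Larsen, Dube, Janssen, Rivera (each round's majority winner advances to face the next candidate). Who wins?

Rivera

Round 1: Larsen vs Dube — 15–0, Larsen advances.
Round 2: Larsen vs Janssen — 8–7, Larsen advances.
Round 3: Larsen vs Rivera — 6–9, Rivera advances.
Rivera survives the agenda.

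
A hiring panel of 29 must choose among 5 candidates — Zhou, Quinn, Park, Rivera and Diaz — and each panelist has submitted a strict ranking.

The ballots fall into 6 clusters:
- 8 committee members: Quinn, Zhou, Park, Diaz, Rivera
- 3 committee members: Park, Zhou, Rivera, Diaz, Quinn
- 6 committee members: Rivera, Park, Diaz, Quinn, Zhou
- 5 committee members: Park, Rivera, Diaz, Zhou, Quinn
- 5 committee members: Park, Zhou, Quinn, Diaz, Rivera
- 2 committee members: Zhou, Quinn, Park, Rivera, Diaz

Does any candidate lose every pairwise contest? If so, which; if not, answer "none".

Pairwise majorities:
Zhou vs Quinn: Zhou wins 15–14.
Zhou vs Park: Park wins 19–10.
Zhou–Rivera: Zhou 18–11.
Zhou vs Diaz: 8+3+5+2 = 18 for Zhou, 11 for Diaz — Zhou by 18–11.
Quinn vs Park: Quinn is ranked higher on 8+2 = 10 ballots, Park on 19. Park wins 19–10.
Quinn vs Rivera: 8+5+2 = 15 for Quinn, 14 for Rivera — Quinn by 15–14.
Quinn vs Diaz: Quinn preferred on 8+5+2 = 15 ballots; Quinn wins 15–14.
Park vs Rivera: Park, 23–6.
Park vs Diaz: Park wins 29–0.
Rivera vs Diaz: Rivera, 16–13.
Only Diaz has no wins; Diaz is the Condorcet loser.

Diaz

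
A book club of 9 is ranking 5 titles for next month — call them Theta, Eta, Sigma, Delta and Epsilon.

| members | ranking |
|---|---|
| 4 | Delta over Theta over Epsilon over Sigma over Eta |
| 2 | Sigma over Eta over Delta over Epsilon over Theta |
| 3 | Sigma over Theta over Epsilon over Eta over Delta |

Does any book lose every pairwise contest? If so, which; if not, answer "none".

none

Pairwise majorities:
Theta vs Eta: 4+3 = 7 for Theta, 2 for Eta — Theta by 7–2.
Theta vs Sigma: Sigma wins 5–4.
Theta vs Delta: 3 for Theta, 6 for Delta — Delta by 6–3.
Theta vs Epsilon: Theta wins 7–2.
Eta–Sigma: Sigma 9–0.
Eta vs Delta: Eta is ranked higher on 2+3 = 5 ballots, Delta on 4. Eta wins 5–4.
Eta vs Epsilon: Eta preferred on 2 ballots; Epsilon wins 7–2.
Sigma vs Delta: Sigma is ranked higher on 2+3 = 5 ballots, Delta on 4. Sigma wins 5–4.
Sigma vs Epsilon: Sigma preferred on 2+3 = 5 ballots; Sigma wins 5–4.
Delta vs Epsilon: 4+2 = 6 for Delta, 3 for Epsilon — Delta by 6–3.
Each book has at least one pairwise win (Theta beats Eta; Eta beats Delta; Sigma beats Theta; Delta beats Theta; Epsilon beats Eta) — no Condorcet loser.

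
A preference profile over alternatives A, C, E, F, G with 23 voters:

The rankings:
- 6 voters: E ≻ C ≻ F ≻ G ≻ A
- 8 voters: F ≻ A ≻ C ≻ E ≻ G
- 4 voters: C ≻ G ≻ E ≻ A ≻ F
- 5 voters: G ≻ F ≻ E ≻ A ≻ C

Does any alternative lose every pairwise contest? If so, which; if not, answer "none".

Pairwise majorities:
A vs C: A is ranked higher on 8+5 = 13 ballots, C on 10. A wins 13–10.
A vs E: E wins 15–8.
A vs F: 4 for A, 19 for F — F by 19–4.
A vs G: G wins 15–8.
C vs E: C preferred on 8+4 = 12 ballots; C wins 12–11.
C vs F: C is ranked higher on 6+4 = 10 ballots, F on 13. F wins 13–10.
C vs G: C wins 18–5.
E vs F: E is ranked higher on 6+4 = 10 ballots, F on 13. F wins 13–10.
E vs G: 14 to 9, E.
F–G: F 14–9.
Every alternative wins at least one matchup (A beats C; C beats E; E beats A; F beats A; G beats A), so there is no Condorcet loser.

none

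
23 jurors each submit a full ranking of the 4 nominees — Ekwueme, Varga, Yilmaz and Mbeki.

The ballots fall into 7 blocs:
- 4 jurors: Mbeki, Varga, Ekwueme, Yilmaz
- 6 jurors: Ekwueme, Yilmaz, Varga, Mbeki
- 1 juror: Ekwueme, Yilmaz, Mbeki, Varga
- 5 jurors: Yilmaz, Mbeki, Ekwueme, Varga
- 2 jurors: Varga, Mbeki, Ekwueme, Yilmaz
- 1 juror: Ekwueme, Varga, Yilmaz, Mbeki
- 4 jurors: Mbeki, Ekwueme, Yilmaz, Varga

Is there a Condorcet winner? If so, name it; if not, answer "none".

none

Head-to-head results (23 jurors):
Ekwueme vs Varga: Ekwueme preferred on 6+1+5+1+4 = 17 ballots; Ekwueme wins 17–6.
Ekwueme vs Yilmaz: Ekwueme is ranked higher on 4+6+1+2+1+4 = 18 ballots, Yilmaz on 5. Ekwueme wins 18–5.
Ekwueme vs Mbeki: 6+1+1 = 8 for Ekwueme, 15 for Mbeki — Mbeki by 15–8.
Varga vs Yilmaz: 4+2+1 = 7 for Varga, 16 for Yilmaz — Yilmaz by 16–7.
Varga vs Mbeki: 6+2+1 = 9 for Varga, 14 for Mbeki — Mbeki by 14–9.
Yilmaz vs Mbeki: Yilmaz preferred on 6+1+5+1 = 13 ballots; Yilmaz wins 13–10.
No nominee is unbeaten: Ekwueme loses to Mbeki; Varga loses to Ekwueme; Yilmaz loses to Ekwueme; Mbeki loses to Yilmaz. In particular Ekwueme > Yilmaz > Mbeki > Ekwueme is a majority cycle — no Condorcet winner exists.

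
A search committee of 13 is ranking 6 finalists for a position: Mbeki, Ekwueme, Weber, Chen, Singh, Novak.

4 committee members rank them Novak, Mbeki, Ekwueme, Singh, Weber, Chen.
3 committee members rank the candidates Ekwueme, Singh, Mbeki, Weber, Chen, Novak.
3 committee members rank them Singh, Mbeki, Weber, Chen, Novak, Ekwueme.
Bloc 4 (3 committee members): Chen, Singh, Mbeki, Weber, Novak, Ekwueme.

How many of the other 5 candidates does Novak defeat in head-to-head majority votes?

1

Novak against each rival (13 committee members):
Novak vs Mbeki: 4 for Novak, 9 for Mbeki — Mbeki by 9–4.
Novak–Ekwueme: Novak 10–3.
Novak vs Weber: Weber wins 9–4.
Novak vs Chen: Chen, 9–4.
Novak vs Singh: Singh wins 9–4.
Novak beats Ekwueme; loses to Mbeki, Weber, Chen, Singh — 1 pairwise win.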